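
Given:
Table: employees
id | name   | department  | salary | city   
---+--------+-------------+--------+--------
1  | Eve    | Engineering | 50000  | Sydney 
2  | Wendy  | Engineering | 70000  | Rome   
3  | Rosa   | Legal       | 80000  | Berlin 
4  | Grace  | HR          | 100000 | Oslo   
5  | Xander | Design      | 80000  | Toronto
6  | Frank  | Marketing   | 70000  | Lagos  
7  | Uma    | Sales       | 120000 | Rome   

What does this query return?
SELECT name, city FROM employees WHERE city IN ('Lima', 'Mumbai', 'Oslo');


Filtering: city IN ('Lima', 'Mumbai', 'Oslo')
Matching: 1 rows

1 rows:
Grace, Oslo


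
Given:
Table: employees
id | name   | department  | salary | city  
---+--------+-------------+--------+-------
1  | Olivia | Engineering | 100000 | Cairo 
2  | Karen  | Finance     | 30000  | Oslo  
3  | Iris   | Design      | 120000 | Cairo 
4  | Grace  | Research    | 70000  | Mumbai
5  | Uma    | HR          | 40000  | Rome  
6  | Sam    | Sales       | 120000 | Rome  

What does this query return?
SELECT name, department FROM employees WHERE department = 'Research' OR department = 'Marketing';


Filtering: department = 'Research' OR 'Marketing'
Matching: 1 rows

1 rows:
Grace, Research


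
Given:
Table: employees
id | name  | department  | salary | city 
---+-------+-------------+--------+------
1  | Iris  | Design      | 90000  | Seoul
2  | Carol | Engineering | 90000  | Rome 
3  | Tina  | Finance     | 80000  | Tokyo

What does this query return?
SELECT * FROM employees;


SELECT * returns all 3 rows with all columns

3 rows:
1, Iris, Design, 90000, Seoul
2, Carol, Engineering, 90000, Rome
3, Tina, Finance, 80000, Tokyo


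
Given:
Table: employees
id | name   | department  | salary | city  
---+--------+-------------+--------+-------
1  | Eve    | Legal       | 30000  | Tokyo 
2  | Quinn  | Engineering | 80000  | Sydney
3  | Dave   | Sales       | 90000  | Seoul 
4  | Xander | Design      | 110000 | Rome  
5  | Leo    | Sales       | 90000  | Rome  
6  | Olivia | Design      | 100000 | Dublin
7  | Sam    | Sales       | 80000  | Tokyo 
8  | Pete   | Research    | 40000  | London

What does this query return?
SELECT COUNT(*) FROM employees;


COUNT(*) counts all rows

8


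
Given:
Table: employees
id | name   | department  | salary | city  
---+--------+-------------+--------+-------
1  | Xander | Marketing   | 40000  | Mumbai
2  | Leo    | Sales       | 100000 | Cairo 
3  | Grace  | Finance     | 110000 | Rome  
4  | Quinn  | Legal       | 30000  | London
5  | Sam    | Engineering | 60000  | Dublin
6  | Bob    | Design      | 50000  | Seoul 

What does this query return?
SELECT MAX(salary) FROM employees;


Salaries: 40000, 100000, 110000, 30000, 60000, 50000
MAX = 110000

110000


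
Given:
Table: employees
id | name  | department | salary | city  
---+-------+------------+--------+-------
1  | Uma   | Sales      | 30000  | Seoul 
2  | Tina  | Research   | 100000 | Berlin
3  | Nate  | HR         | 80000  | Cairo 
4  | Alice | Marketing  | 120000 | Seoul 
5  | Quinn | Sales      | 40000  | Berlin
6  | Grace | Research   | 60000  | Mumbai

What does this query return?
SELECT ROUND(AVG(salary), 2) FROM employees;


SUM(salary) = 430000
COUNT = 6
ROUND(AVG, 2) = ROUND(430000 / 6, 2) = 71666.67

71666.67


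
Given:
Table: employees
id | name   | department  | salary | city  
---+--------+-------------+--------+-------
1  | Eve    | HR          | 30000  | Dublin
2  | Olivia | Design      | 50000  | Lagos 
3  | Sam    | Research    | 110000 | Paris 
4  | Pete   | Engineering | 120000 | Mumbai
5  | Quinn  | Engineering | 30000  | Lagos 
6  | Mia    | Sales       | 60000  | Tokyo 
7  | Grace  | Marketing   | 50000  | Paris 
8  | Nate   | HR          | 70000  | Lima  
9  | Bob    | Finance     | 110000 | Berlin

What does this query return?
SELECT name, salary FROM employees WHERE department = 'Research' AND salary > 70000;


Filtering: department = 'Research' AND salary > 70000
Matching: 1 rows

1 rows:
Sam, 110000


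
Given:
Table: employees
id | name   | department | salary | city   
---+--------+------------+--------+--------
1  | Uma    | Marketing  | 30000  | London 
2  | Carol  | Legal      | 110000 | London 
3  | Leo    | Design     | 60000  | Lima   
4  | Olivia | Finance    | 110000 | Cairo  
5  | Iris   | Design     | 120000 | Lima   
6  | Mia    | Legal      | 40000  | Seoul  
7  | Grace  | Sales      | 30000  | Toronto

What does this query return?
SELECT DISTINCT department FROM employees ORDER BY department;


All 'department' values (row order): Marketing, Legal, Design, Finance, Design, Legal, Sales
Removing duplicates leaves 5 unique value(s).

5 values:
Design
Finance
Legal
Marketing
Sales


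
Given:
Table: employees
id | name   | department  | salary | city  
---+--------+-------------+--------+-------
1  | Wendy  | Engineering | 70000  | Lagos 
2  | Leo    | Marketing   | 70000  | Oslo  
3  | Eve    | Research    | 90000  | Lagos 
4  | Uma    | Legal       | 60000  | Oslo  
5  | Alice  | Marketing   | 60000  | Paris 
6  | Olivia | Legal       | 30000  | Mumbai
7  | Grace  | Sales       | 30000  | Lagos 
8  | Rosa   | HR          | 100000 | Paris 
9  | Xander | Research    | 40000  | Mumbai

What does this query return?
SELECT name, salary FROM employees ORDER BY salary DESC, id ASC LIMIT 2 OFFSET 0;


Sort by salary DESC (id ASC tiebreak), then skip 0 and take 2
Rows 1 through 2

2 rows:
Rosa, 100000
Eve, 90000


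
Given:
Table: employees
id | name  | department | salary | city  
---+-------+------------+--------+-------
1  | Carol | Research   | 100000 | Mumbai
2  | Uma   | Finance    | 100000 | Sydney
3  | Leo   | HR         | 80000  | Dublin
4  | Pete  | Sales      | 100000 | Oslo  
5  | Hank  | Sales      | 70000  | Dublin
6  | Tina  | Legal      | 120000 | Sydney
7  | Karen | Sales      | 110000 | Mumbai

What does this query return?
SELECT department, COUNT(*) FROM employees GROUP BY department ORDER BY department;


Assigning each row to its department group:
  Carol -> Research
  Uma -> Finance
  Leo -> HR
  Pete -> Sales
  Hank -> Sales
  Tina -> Legal
  Karen -> Sales


5 groups:
Finance, 1
HR, 1
Legal, 1
Research, 1
Sales, 3


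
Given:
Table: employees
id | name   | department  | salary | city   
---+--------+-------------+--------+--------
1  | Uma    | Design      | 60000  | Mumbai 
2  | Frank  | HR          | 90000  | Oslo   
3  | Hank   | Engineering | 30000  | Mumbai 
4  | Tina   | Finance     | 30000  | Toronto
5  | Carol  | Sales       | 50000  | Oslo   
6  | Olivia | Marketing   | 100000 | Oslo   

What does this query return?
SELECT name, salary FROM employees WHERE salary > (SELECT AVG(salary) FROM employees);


Subquery: AVG(salary) = 60000.0
Filtering: salary > 60000.0
  Frank (90000) -> MATCH
  Olivia (100000) -> MATCH


2 rows:
Frank, 90000
Olivia, 100000


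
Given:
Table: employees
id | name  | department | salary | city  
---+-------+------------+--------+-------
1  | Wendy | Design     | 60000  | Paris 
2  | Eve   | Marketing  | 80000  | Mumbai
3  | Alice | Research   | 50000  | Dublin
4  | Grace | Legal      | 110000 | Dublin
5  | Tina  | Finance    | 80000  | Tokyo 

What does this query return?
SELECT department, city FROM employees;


Projecting columns: department, city

5 rows:
Design, Paris
Marketing, Mumbai
Research, Dublin
Legal, Dublin
Finance, Tokyo


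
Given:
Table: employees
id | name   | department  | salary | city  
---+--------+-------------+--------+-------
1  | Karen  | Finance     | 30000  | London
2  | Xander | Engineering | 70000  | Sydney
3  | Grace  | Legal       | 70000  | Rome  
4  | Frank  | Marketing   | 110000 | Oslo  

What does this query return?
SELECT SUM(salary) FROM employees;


SUM(salary) = 30000 + 70000 + 70000 + 110000 = 280000

280000


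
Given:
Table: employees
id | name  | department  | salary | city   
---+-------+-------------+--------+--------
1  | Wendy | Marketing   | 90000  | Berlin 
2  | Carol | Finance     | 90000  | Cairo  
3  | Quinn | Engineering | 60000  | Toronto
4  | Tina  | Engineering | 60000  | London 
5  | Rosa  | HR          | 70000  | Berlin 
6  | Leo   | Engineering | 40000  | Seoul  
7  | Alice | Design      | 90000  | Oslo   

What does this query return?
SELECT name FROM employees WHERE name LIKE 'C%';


LIKE 'C%' matches names starting with 'C'
Matching: 1

1 rows:
Carol


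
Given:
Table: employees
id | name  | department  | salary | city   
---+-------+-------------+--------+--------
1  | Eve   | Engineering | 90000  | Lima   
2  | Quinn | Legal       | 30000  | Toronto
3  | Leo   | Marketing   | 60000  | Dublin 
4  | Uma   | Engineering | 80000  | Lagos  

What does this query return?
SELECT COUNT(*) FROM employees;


COUNT(*) counts all rows

4


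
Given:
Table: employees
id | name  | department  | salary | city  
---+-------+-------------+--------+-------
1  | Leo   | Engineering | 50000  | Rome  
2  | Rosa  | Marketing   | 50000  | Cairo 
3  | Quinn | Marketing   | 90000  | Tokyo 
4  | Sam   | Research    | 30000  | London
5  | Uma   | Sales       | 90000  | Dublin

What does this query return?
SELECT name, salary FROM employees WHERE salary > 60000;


Filtering: salary > 60000
Matching: 2 rows

2 rows:
Quinn, 90000
Uma, 90000


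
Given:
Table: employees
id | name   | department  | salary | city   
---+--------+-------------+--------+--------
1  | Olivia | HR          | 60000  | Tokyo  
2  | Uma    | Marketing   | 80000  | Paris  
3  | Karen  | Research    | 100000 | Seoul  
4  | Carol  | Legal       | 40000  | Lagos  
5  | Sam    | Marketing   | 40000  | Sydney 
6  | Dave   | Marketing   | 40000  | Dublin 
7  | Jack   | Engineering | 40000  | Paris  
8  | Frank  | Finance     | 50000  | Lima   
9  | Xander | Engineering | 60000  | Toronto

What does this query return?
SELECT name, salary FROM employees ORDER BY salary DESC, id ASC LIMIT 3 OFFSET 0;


Sort by salary DESC (id ASC tiebreak), then skip 0 and take 3
Rows 1 through 3

3 rows:
Karen, 100000
Uma, 80000
Olivia, 60000


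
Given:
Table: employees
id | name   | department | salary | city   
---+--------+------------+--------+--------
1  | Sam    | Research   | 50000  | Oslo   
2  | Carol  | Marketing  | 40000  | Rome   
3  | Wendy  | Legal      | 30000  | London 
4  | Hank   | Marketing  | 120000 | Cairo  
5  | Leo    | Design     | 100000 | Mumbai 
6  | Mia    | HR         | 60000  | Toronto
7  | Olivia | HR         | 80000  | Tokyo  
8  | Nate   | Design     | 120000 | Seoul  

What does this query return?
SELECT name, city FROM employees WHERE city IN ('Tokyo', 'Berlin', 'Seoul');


Filtering: city IN ('Tokyo', 'Berlin', 'Seoul')
Matching: 2 rows

2 rows:
Olivia, Tokyo
Nate, Seoul


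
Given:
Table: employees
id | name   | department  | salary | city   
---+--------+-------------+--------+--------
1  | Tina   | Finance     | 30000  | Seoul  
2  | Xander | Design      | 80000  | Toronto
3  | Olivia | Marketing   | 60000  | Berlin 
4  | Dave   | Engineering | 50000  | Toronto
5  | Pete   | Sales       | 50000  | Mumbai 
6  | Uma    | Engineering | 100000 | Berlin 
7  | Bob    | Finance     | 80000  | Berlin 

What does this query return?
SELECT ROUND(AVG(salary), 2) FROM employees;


SUM(salary) = 450000
COUNT = 7
ROUND(AVG, 2) = ROUND(450000 / 7, 2) = 64285.71

64285.71


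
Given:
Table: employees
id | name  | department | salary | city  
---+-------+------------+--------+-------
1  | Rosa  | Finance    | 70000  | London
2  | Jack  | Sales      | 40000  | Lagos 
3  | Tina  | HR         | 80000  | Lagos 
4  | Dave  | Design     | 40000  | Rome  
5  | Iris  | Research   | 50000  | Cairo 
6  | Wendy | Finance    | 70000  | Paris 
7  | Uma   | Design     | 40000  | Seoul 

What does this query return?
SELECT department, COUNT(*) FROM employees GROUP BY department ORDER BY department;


Assigning each row to its department group:
  Rosa -> Finance
  Jack -> Sales
  Tina -> HR
  Dave -> Design
  Iris -> Research
  Wendy -> Finance
  Uma -> Design


5 groups:
Design, 2
Finance, 2
HR, 1
Research, 1
Sales, 1


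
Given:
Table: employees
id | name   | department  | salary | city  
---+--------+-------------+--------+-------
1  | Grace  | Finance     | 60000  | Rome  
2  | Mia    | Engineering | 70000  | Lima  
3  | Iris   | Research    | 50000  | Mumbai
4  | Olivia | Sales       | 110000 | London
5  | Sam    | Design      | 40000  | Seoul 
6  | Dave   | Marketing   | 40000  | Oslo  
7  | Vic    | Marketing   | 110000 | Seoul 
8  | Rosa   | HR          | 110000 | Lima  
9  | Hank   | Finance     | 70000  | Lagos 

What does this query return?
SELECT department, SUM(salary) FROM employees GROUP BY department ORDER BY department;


Summing salary within each department:
  Design: 40000 = 40000
  Engineering: 70000 = 70000
  Finance: 60000 + 70000 = 130000
  HR: 110000 = 110000
  Marketing: 40000 + 110000 = 150000
  Research: 50000 = 50000
  Sales: 110000 = 110000


7 groups:
Design, 40000
Engineering, 70000
Finance, 130000
HR, 110000
Marketing, 150000
Research, 50000
Sales, 110000


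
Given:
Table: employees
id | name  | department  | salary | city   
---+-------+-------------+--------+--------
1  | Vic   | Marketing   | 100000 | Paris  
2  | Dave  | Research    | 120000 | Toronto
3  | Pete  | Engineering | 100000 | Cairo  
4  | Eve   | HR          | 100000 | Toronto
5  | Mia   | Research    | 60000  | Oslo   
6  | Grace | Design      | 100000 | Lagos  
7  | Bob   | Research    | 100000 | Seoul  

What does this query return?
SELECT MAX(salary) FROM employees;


Salaries: 100000, 120000, 100000, 100000, 60000, 100000, 100000
MAX = 120000

120000


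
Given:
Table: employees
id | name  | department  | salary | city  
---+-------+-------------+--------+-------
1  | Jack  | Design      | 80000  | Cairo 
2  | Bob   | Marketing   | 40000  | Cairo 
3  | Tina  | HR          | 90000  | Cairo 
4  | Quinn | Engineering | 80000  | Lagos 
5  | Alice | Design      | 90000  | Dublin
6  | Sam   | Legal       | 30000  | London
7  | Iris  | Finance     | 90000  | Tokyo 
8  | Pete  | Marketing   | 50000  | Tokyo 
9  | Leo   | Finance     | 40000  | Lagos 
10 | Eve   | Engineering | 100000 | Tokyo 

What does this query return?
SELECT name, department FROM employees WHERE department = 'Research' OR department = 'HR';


Filtering: department = 'Research' OR 'HR'
Matching: 1 rows

1 rows:
Tina, HR


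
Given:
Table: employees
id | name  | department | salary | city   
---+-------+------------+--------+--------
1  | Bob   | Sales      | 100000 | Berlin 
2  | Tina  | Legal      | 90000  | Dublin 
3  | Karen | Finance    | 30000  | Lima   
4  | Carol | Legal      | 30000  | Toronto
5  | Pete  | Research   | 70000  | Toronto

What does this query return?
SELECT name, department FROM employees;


Projecting columns: name, department

5 rows:
Bob, Sales
Tina, Legal
Karen, Finance
Carol, Legal
Pete, Research


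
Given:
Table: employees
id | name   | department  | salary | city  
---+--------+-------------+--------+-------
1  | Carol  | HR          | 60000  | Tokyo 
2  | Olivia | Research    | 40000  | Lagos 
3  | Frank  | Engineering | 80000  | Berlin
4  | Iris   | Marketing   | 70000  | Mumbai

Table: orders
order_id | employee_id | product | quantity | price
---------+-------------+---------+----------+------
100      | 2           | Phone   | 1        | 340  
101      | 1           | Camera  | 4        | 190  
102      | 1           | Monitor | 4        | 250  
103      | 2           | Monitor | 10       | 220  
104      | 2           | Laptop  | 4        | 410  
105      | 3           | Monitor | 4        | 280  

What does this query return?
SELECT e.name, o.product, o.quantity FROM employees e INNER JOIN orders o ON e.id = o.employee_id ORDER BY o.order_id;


Joining employees.id = orders.employee_id:
  employee Olivia (id=2) -> order Phone
  employee Carol (id=1) -> order Camera
  employee Carol (id=1) -> order Monitor
  employee Olivia (id=2) -> order Monitor
  employee Olivia (id=2) -> order Laptop
  employee Frank (id=3) -> order Monitor


6 rows:
Olivia, Phone, 1
Carol, Camera, 4
Carol, Monitor, 4
Olivia, Monitor, 10
Olivia, Laptop, 4
Frank, Monitor, 4


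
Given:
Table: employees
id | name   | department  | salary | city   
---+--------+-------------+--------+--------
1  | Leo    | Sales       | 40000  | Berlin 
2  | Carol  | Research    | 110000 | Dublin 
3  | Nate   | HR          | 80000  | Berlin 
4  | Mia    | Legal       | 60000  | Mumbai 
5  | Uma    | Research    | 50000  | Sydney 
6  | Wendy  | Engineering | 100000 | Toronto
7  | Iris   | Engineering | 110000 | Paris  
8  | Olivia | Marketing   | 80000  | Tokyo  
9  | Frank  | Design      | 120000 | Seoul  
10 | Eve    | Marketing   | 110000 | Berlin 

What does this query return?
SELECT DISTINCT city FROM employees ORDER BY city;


All 'city' values (row order): Berlin, Dublin, Berlin, Mumbai, Sydney, Toronto, Paris, Tokyo, Seoul, Berlin
Removing duplicates leaves 8 unique value(s).

8 values:
Berlin
Dublin
Mumbai
Paris
Seoul
Sydney
Tokyo
Toronto


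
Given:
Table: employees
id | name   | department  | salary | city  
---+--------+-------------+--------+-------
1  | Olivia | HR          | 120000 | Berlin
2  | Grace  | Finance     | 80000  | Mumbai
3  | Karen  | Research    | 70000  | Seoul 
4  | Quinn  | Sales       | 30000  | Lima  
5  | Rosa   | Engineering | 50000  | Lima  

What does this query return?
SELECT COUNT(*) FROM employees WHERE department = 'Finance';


Counting rows where department = 'Finance'
  Grace -> MATCH


1


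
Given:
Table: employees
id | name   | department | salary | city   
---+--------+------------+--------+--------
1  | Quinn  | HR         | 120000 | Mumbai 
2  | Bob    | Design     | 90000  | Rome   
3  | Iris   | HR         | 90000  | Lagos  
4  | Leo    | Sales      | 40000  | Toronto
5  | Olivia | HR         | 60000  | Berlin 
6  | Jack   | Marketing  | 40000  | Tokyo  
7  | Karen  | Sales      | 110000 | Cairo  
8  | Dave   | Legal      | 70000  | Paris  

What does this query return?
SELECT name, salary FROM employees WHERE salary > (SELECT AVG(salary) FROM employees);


Subquery: AVG(salary) = 77500.0
Filtering: salary > 77500.0
  Quinn (120000) -> MATCH
  Bob (90000) -> MATCH
  Iris (90000) -> MATCH
  Karen (110000) -> MATCH


4 rows:
Quinn, 120000
Bob, 90000
Iris, 90000
Karen, 110000


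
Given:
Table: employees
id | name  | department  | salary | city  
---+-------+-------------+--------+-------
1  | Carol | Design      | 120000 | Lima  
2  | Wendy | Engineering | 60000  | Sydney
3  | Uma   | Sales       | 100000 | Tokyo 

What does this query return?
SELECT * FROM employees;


SELECT * returns all 3 rows with all columns

3 rows:
1, Carol, Design, 120000, Lima
2, Wendy, Engineering, 60000, Sydney
3, Uma, Sales, 100000, Tokyo


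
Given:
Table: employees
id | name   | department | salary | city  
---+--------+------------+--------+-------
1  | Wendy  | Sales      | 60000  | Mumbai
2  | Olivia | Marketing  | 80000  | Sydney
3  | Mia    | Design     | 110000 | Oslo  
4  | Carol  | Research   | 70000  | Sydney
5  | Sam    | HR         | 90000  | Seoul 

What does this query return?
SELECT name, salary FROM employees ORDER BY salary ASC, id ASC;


Sorting by salary ASC, then id ASC for ties

5 rows:
Wendy, 60000
Carol, 70000
Olivia, 80000
Sam, 90000
Mia, 110000


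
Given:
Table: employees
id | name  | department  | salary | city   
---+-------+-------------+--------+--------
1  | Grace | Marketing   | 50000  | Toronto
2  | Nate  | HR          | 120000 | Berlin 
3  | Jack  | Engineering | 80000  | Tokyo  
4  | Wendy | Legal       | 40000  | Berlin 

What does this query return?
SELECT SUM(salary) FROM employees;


SUM(salary) = 50000 + 120000 + 80000 + 40000 = 290000

290000


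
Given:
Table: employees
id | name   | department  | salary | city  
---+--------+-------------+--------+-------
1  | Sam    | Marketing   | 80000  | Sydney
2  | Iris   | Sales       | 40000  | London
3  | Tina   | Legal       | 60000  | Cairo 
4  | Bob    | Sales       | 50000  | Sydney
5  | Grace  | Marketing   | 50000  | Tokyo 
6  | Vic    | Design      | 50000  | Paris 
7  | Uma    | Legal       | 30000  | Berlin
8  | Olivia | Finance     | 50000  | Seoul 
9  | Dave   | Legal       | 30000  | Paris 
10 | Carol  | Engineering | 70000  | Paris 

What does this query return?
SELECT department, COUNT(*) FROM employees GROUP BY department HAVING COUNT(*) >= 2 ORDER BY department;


Groups with count >= 2:
  Legal: 3 -> PASS
  Marketing: 2 -> PASS
  Sales: 2 -> PASS
  Design: 1 -> filtered out
  Engineering: 1 -> filtered out
  Finance: 1 -> filtered out


3 groups:
Legal, 3
Marketing, 2
Sales, 2


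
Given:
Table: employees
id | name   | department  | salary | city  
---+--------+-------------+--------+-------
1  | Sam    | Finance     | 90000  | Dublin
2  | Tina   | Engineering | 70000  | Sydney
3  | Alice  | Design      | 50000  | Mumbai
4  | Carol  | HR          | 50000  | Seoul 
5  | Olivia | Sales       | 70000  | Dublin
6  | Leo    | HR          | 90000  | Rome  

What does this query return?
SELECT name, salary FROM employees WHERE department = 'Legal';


Filtering: department = 'Legal'
Matching rows: 0

Empty result set (0 rows)


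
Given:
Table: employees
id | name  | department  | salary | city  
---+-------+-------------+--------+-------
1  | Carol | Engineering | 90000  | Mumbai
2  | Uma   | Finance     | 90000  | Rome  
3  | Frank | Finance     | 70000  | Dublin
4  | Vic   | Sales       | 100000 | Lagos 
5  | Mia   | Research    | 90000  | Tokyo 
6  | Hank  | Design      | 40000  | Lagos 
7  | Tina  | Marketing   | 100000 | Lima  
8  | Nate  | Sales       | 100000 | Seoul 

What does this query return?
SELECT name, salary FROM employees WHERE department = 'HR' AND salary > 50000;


Filtering: department = 'HR' AND salary > 50000
Matching: 0 rows

Empty result set (0 rows)


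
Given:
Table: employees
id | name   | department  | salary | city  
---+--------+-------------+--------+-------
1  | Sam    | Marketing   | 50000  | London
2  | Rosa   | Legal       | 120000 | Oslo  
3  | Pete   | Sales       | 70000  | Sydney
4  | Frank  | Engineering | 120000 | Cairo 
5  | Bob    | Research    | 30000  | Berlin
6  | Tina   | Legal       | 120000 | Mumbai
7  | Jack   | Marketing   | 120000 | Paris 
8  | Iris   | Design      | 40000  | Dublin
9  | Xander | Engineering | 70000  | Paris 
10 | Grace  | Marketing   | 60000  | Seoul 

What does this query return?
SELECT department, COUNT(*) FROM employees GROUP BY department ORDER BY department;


Assigning each row to its department group:
  Sam -> Marketing
  Rosa -> Legal
  Pete -> Sales
  Frank -> Engineering
  Bob -> Research
  Tina -> Legal
  Jack -> Marketing
  Iris -> Design
  Xander -> Engineering
  Grace -> Marketing


6 groups:
Design, 1
Engineering, 2
Legal, 2
Marketing, 3
Research, 1
Sales, 1


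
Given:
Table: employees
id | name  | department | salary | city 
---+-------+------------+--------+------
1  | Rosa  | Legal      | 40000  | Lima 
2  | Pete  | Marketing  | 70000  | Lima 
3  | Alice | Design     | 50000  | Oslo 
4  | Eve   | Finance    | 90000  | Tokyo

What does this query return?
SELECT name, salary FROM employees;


Projecting columns: name, salary

4 rows:
Rosa, 40000
Pete, 70000
Alice, 50000
Eve, 90000


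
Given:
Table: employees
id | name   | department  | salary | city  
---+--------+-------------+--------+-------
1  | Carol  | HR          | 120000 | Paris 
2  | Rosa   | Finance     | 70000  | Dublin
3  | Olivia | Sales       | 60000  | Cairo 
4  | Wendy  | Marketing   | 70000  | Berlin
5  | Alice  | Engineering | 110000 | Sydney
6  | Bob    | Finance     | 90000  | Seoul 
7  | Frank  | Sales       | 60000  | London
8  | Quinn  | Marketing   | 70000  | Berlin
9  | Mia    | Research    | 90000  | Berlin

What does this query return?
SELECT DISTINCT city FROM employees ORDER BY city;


All 'city' values (row order): Paris, Dublin, Cairo, Berlin, Sydney, Seoul, London, Berlin, Berlin
Removing duplicates leaves 7 unique value(s).

7 values:
Berlin
Cairo
Dublin
London
Paris
Seoul
Sydney


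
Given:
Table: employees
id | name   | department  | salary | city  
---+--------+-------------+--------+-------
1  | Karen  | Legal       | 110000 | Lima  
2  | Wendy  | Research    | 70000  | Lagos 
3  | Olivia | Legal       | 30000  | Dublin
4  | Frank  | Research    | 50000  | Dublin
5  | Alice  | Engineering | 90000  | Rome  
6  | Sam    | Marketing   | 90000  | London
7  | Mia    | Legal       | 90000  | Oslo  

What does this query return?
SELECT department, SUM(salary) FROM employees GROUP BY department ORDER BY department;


Summing salary within each department:
  Engineering: 90000 = 90000
  Legal: 110000 + 30000 + 90000 = 230000
  Marketing: 90000 = 90000
  Research: 70000 + 50000 = 120000


4 groups:
Engineering, 90000
Legal, 230000
Marketing, 90000
Research, 120000


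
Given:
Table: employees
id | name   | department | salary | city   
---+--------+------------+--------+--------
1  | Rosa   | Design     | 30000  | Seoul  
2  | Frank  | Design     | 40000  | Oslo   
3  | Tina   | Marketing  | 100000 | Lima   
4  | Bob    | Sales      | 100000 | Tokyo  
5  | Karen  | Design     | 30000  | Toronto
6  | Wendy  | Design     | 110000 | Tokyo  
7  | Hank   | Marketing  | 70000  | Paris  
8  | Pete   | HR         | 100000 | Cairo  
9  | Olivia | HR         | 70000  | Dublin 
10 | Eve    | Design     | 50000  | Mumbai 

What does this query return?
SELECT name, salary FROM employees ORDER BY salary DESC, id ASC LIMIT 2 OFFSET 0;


Sort by salary DESC (id ASC tiebreak), then skip 0 and take 2
Rows 1 through 2

2 rows:
Wendy, 110000
Tina, 100000


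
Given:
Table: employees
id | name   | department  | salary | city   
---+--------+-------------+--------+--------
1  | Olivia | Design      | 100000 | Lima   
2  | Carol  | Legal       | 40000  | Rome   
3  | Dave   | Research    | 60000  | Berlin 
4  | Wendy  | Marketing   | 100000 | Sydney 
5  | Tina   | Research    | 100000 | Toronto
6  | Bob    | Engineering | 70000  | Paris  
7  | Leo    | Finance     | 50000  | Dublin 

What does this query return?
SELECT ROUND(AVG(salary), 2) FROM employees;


SUM(salary) = 520000
COUNT = 7
ROUND(AVG, 2) = ROUND(520000 / 7, 2) = 74285.71

74285.71


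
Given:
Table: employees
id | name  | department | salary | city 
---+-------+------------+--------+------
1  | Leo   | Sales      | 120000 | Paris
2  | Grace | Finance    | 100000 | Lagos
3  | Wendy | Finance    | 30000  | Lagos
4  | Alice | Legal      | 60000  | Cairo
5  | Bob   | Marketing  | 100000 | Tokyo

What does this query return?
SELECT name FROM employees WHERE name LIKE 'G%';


LIKE 'G%' matches names starting with 'G'
Matching: 1

1 rows:
Grace


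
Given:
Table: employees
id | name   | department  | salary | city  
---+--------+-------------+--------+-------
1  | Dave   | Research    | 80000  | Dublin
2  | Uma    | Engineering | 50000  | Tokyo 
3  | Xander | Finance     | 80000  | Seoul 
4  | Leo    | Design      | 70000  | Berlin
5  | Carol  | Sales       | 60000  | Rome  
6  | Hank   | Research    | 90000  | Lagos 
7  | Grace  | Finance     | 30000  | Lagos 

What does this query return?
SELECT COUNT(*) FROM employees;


COUNT(*) counts all rows

7


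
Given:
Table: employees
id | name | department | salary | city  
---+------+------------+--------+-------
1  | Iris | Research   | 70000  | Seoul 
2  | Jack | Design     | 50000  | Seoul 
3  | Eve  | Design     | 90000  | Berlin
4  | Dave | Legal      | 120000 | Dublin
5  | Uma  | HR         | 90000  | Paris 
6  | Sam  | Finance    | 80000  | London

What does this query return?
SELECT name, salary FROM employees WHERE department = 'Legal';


Filtering: department = 'Legal'
Matching rows: 1

1 rows:
Dave, 120000


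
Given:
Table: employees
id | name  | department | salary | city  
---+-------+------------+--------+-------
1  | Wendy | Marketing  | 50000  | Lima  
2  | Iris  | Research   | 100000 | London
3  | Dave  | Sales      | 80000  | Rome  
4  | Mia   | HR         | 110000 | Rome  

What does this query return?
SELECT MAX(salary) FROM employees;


Salaries: 50000, 100000, 80000, 110000
MAX = 110000

110000


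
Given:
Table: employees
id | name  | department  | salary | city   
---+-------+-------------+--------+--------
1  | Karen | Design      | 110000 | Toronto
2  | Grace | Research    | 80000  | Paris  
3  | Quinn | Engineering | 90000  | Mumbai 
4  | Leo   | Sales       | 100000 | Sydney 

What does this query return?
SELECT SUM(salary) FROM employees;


SUM(salary) = 110000 + 80000 + 90000 + 100000 = 380000

380000


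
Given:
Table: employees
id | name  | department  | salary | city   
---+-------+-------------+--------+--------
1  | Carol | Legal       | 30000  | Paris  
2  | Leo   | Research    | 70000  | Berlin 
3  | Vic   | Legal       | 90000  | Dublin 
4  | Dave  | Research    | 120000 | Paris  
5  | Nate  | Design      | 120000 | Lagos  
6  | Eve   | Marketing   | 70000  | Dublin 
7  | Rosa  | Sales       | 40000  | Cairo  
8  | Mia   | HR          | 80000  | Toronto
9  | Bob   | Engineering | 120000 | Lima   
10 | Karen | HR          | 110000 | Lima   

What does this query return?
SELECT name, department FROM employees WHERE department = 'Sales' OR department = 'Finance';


Filtering: department = 'Sales' OR 'Finance'
Matching: 1 rows

1 rows:
Rosa, Sales


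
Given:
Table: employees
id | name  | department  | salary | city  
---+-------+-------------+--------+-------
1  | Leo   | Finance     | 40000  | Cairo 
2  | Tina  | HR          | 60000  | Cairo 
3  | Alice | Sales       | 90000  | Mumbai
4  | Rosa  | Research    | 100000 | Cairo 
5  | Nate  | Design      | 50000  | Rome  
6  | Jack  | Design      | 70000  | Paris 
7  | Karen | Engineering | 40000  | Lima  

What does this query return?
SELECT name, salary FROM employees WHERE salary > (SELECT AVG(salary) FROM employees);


Subquery: AVG(salary) = 64285.71
Filtering: salary > 64285.71
  Alice (90000) -> MATCH
  Rosa (100000) -> MATCH
  Jack (70000) -> MATCH


3 rows:
Alice, 90000
Rosa, 100000
Jack, 70000


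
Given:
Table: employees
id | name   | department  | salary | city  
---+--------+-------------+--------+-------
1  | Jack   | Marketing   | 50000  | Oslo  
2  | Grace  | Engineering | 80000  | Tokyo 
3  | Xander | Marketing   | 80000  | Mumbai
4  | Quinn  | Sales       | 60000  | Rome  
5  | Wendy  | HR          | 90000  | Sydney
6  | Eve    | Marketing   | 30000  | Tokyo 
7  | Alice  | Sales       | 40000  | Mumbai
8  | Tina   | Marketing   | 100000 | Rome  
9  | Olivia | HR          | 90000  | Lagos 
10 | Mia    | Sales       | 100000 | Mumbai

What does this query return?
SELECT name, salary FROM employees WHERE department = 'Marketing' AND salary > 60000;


Filtering: department = 'Marketing' AND salary > 60000
Matching: 2 rows

2 rows:
Xander, 80000
Tina, 100000


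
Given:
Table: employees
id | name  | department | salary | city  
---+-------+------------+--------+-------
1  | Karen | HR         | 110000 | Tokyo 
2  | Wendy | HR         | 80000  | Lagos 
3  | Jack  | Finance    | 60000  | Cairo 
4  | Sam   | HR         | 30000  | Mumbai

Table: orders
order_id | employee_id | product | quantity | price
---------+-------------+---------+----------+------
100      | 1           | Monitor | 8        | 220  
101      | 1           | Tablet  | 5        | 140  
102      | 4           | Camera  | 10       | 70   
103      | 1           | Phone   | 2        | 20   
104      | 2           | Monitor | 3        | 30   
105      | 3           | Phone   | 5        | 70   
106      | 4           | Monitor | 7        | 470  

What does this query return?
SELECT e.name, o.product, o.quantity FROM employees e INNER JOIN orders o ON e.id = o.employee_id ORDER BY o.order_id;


Joining employees.id = orders.employee_id:
  employee Karen (id=1) -> order Monitor
  employee Karen (id=1) -> order Tablet
  employee Sam (id=4) -> order Camera
  employee Karen (id=1) -> order Phone
  employee Wendy (id=2) -> order Monitor
  employee Jack (id=3) -> order Phone
  employee Sam (id=4) -> order Monitor


7 rows:
Karen, Monitor, 8
Karen, Tablet, 5
Sam, Camera, 10
Karen, Phone, 2
Wendy, Monitor, 3
Jack, Phone, 5
Sam, Monitor, 7


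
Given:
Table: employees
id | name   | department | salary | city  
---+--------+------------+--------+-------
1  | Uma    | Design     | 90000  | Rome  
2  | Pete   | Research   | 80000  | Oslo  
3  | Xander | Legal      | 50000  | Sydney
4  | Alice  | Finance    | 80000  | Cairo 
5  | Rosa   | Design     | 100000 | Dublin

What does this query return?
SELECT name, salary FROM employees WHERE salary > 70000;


Filtering: salary > 70000
Matching: 4 rows

4 rows:
Uma, 90000
Pete, 80000
Alice, 80000
Rosa, 100000


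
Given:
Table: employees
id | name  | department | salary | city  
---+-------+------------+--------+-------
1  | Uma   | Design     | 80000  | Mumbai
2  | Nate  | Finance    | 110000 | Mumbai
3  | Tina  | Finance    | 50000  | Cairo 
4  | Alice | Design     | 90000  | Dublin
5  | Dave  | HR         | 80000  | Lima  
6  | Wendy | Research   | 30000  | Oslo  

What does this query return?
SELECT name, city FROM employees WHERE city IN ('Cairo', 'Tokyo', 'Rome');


Filtering: city IN ('Cairo', 'Tokyo', 'Rome')
Matching: 1 rows

1 rows:
Tina, Cairo


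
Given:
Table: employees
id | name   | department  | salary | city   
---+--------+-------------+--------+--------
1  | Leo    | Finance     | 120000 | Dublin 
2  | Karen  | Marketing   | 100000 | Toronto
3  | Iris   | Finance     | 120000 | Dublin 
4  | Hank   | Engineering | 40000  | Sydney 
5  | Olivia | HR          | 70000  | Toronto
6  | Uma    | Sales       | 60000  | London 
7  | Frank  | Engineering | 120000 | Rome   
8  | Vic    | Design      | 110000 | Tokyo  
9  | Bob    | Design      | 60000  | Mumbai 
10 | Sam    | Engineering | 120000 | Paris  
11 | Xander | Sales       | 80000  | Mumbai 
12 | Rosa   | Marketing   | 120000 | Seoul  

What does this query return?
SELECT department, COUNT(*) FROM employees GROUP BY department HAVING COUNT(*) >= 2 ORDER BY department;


Groups with count >= 2:
  Design: 2 -> PASS
  Engineering: 3 -> PASS
  Finance: 2 -> PASS
  Marketing: 2 -> PASS
  Sales: 2 -> PASS
  HR: 1 -> filtered out


5 groups:
Design, 2
Engineering, 3
Finance, 2
Marketing, 2
Sales, 2


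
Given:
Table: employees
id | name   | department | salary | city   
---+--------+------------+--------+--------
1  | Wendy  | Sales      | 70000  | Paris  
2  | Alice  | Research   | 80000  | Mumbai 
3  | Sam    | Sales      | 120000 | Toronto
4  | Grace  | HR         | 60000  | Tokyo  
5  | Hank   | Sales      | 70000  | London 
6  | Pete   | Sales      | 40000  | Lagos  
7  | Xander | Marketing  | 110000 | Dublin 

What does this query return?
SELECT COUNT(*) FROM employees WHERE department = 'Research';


Counting rows where department = 'Research'
  Alice -> MATCH


1


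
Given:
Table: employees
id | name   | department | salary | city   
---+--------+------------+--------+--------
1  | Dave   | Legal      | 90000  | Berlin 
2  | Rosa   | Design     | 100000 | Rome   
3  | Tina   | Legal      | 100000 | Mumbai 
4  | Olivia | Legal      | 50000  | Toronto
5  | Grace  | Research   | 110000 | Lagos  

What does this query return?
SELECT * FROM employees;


SELECT * returns all 5 rows with all columns

5 rows:
1, Dave, Legal, 90000, Berlin
2, Rosa, Design, 100000, Rome
3, Tina, Legal, 100000, Mumbai
4, Olivia, Legal, 50000, Toronto
5, Grace, Research, 110000, Lagos


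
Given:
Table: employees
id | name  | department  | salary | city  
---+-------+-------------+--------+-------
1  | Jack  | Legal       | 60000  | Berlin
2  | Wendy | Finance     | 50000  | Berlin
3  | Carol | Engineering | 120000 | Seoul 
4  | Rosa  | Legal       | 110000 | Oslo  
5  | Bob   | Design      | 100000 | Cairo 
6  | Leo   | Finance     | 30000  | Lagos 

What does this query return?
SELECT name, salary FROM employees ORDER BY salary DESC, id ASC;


Sorting by salary DESC, then id ASC for ties

6 rows:
Carol, 120000
Rosa, 110000
Bob, 100000
Jack, 60000
Wendy, 50000
Leo, 30000


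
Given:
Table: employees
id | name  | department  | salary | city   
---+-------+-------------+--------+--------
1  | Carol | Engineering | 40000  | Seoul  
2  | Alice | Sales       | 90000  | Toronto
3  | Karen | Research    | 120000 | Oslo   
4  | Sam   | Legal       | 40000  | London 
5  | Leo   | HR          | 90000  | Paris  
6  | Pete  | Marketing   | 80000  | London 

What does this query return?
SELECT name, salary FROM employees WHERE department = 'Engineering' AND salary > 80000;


Filtering: department = 'Engineering' AND salary > 80000
Matching: 0 rows

Empty result set (0 rows)


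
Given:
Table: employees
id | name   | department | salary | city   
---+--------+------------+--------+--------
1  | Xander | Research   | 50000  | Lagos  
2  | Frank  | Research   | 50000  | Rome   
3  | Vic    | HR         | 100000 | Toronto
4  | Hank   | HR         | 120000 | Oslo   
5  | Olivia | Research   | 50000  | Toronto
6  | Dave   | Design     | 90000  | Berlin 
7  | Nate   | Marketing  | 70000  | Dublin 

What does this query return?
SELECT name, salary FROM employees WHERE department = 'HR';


Filtering: department = 'HR'
Matching rows: 2

2 rows:
Vic, 100000
Hank, 120000


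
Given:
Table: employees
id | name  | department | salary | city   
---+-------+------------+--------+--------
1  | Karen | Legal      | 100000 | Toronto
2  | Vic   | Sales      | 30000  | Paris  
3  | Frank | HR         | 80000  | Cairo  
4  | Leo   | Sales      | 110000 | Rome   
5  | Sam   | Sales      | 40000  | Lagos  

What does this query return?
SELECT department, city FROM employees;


Projecting columns: department, city

5 rows:
Legal, Toronto
Sales, Paris
HR, Cairo
Sales, Rome
Sales, Lagos


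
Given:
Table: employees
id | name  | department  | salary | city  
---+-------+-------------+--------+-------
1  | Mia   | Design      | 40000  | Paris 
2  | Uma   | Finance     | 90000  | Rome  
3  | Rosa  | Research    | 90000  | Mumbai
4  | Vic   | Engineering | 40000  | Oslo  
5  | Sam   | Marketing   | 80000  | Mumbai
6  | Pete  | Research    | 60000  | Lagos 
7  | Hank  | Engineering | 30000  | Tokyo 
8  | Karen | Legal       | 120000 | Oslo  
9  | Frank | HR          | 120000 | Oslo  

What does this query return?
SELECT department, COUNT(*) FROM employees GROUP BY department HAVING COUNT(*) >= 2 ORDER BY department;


Groups with count >= 2:
  Engineering: 2 -> PASS
  Research: 2 -> PASS
  Design: 1 -> filtered out
  Finance: 1 -> filtered out
  HR: 1 -> filtered out
  Legal: 1 -> filtered out
  Marketing: 1 -> filtered out


2 groups:
Engineering, 2
Research, 2


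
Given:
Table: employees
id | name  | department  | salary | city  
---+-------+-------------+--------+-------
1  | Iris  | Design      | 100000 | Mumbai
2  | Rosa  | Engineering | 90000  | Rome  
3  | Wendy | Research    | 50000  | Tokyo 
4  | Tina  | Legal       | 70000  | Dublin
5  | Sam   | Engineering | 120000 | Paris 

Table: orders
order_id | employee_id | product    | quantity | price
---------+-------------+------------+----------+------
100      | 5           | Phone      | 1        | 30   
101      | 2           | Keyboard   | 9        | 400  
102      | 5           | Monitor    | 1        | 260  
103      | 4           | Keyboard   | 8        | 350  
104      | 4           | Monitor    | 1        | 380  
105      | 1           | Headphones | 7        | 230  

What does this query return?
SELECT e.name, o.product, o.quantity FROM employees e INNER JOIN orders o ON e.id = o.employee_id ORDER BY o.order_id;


Joining employees.id = orders.employee_id:
  employee Sam (id=5) -> order Phone
  employee Rosa (id=2) -> order Keyboard
  employee Sam (id=5) -> order Monitor
  employee Tina (id=4) -> order Keyboard
  employee Tina (id=4) -> order Monitor
  employee Iris (id=1) -> order Headphones


6 rows:
Sam, Phone, 1
Rosa, Keyboard, 9
Sam, Monitor, 1
Tina, Keyboard, 8
Tina, Monitor, 1
Iris, Headphones, 7


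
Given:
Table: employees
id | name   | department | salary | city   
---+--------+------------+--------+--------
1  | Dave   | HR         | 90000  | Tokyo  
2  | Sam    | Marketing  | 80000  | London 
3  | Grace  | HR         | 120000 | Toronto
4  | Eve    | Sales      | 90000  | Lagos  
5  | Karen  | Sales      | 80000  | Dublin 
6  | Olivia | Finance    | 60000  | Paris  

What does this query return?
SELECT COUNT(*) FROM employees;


COUNT(*) counts all rows

6
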